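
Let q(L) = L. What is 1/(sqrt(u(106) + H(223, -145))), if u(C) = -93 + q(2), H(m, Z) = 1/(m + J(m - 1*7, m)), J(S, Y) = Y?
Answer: -I*sqrt(18100910)/40585 ≈ -0.10483*I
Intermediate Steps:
H(m, Z) = 1/(2*m) (H(m, Z) = 1/(m + m) = 1/(2*m))
u(C) = -91 (u(C) = -93 + 2 = -91)
1/(sqrt(u(106) + H(223, -145))) = 1/(sqrt(-91 + (1/2)/223)) = 1/(sqrt(-91 + (1/2)*(1/223))) = 1/(sqrt(-91 + 1/446)) = 1/(sqrt(-40585/446)) = 1/(I*sqrt(18100910)/446) = -I*sqrt(18100910)/40585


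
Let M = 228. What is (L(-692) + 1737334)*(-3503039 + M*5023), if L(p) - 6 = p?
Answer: -4094659971160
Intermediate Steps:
L(p) = 6 + p
(L(-692) + 1737334)*(-3503039 + M*5023) = ((6 - 692) + 1737334)*(-3503039 + 228*5023) = (-686 + 1737334)*(-3503039 + 1145244) = 1736648*(-2357795) = -4094659971160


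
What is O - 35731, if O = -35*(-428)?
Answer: -20751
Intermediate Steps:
O = 14980
O - 35731 = 14980 - 35731 = -20751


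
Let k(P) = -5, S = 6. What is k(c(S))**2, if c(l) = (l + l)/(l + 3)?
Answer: 25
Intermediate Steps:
c(l) = 2*l/(3 + l) (c(l) = (2*l)/(3 + l) = 2*l/(3 + l))
k(c(S))**2 = (-5)**2 = 25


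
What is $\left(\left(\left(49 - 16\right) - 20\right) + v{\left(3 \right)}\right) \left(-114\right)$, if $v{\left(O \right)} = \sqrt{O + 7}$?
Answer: $-1482 - 114 \sqrt{10} \approx -1842.5$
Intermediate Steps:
$v{\left(O \right)} = \sqrt{7 + O}$
$\left(\left(\left(49 - 16\right) - 20\right) + v{\left(3 \right)}\right) \left(-114\right) = \left(\left(\left(49 - 16\right) - 20\right) + \sqrt{7 + 3}\right) \left(-114\right) = \left(\left(33 - 20\right) + \sqrt{10}\right) \left(-114\right) = \left(13 + \sqrt{10}\right) \left(-114\right) = -1482 - 114 \sqrt{10}$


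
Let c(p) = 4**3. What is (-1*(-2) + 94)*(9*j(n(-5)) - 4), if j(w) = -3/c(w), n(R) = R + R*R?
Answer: -849/2 ≈ -424.50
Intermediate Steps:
c(p) = 64
n(R) = R + R**2
j(w) = -3/64
(-1*(-2) + 94)*(9*j(n(-5)) - 4) = (-1*(-2) + 94)*(9*(-3/64) - 4) = (2 + 94)*(-27/64 - 4) = 96*(-283/64) = -849/2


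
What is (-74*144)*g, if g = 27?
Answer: -287712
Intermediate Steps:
(-74*144)*g = -74*144*27 = -10656*27 = -287712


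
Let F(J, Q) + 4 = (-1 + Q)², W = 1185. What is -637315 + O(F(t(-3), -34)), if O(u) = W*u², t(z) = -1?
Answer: 1766009270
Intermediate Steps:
F(J, Q) = -4 + (-1 + Q)²
O(u) = 1185*u²
-637315 + O(F(t(-3), -34)) = -637315 + 1185*(-4 + (-1 - 34)²)² = -637315 + 1185*(-4 + (-35)²)² = -637315 + 1185*(-4 + 1225)² = -637315 + 1185*1221² = -637315 + 1185*1490841 = -637315 + 1766646585 = 1766009270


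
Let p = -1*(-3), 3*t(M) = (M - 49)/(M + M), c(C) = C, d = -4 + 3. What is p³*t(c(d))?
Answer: 225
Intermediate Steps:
d = -1
t(M) = (-49 + M)/(6*M) (t(M) = ((M - 49)/(M + M))/3 = ((-49 + M)/((2*M)))/3 = ((-49 + M)*(1/(2*M)))/3 = ((-49 + M)/(2*M))/3 = (-49 + M)/(6*M))
p = 3
p³*t(c(d)) = 3³*((⅙)*(-49 - 1)/(-1)) = 27*((⅙)*(-1)*(-50)) = 27*(25/3) = 225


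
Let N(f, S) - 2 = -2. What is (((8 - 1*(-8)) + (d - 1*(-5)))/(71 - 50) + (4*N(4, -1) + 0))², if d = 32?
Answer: 2809/441 ≈ 6.3696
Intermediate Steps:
N(f, S) = 0 (N(f, S) = 2 - 2 = 0)
(((8 - 1*(-8)) + (d - 1*(-5)))/(71 - 50) + (4*N(4, -1) + 0))² = (((8 - 1*(-8)) + (32 - 1*(-5)))/(71 - 50) + (4*0 + 0))² = (((8 + 8) + (32 + 5))/21 + (0 + 0))² = ((16 + 37)*(1/21) + 0)² = (53*(1/21) + 0)² = (53/21 + 0)² = (53/21)² = 2809/441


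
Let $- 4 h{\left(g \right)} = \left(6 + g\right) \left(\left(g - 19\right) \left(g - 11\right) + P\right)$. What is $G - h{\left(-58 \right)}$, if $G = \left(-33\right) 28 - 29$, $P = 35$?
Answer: $-70477$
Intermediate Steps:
$h{\left(g \right)} = - \frac{\left(6 + g\right) \left(35 + \left(-19 + g\right) \left(-11 + g\right)\right)}{4}$ ($h{\left(g \right)} = - \frac{\left(6 + g\right) \left(\left(g - 19\right) \left(g - 11\right) + 35\right)}{4} = - \frac{\left(6 + g\right) \left(\left(-19 + g\right) \left(-11 + g\right) + 35\right)}{4} = - \frac{\left(6 + g\right) \left(35 + \left(-19 + g\right) \left(-11 + g\right)\right)}{4}$)
$G = -953$ ($G = -924 - 29 = -953$)
$G - h{\left(-58 \right)} = -953 - \left(-366 - -928 + 6 \left(-58\right)^{2} - \frac{\left(-58\right)^{3}}{4}\right) = -953 - \left(-366 + 928 + 6 \cdot 3364 - -48778\right) = -953 - \left(-366 + 928 + 20184 + 48778\right) = -953 - 69524 = -70477$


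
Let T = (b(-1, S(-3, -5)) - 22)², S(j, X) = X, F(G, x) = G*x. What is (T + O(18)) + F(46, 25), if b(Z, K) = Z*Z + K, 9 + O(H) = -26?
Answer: 1791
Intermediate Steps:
O(H) = -35 (O(H) = -9 - 26 = -35)
b(Z, K) = K + Z² (b(Z, K) = Z² + K = K + Z²)
T = 676 (T = ((-5 + (-1)²) - 22)² = ((-5 + 1) - 22)² = (-4 - 22)² = (-26)² = 676)
(T + O(18)) + F(46, 25) = (676 - 35) + 46*25 = 641 + 1150 = 1791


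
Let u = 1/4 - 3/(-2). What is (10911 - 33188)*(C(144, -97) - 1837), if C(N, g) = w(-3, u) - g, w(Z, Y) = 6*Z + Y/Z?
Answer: 470111531/12 ≈ 3.9176e+7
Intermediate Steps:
u = 7/4 (u = 1*(¼) - 3*(-½) = ¼ + 3/2 = 7/4 ≈ 1.7500)
w(Z, Y) = 6*Z + Y/Z
C(N, g) = -223/12 - g (C(N, g) = (6*(-3) + (7/4)/(-3)) - g = (-18 + (7/4)*(-⅓)) - g = (-18 - 7/12) - g = -223/12 - g)
(10911 - 33188)*(C(144, -97) - 1837) = (10911 - 33188)*((-223/12 - 1*(-97)) - 1837) = -22277*((-223/12 + 97) - 1837) = -22277*(941/12 - 1837) = -22277*(-21103/12) = 470111531/12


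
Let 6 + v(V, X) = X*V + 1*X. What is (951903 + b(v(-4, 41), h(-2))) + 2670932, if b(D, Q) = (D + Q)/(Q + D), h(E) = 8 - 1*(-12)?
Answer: 3622836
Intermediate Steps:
v(V, X) = -6 + X + V*X (v(V, X) = -6 + (X*V + 1*X) = -6 + (V*X + X) = -6 + (X + V*X) = -6 + X + V*X)
h(E) = 20 (h(E) = 8 + 12 = 20)
b(D, Q) = 1 (b(D, Q) = (D + Q)/(D + Q) = 1)
(951903 + b(v(-4, 41), h(-2))) + 2670932 = (951903 + 1) + 2670932 = 951904 + 2670932 = 3622836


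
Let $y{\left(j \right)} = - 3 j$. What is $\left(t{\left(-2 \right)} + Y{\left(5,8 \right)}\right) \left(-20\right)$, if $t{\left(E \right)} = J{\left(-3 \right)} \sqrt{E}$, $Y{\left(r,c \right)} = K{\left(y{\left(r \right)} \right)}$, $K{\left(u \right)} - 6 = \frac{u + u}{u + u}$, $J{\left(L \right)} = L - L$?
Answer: $-140$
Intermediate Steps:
$J{\left(L \right)} = 0$
$K{\left(u \right)} = 7$ ($K{\left(u \right)} = 6 + \frac{u + u}{u + u} = 6 + \frac{2 u}{2 u} = 6 + 2 u \frac{1}{2 u} = 6 + 1 = 7$)
$Y{\left(r,c \right)} = 7$
$t{\left(E \right)} = 0$ ($t{\left(E \right)} = 0 \sqrt{E} = 0$)
$\left(t{\left(-2 \right)} + Y{\left(5,8 \right)}\right) \left(-20\right) = \left(0 + 7\right) \left(-20\right) = 7 \left(-20\right) = -140$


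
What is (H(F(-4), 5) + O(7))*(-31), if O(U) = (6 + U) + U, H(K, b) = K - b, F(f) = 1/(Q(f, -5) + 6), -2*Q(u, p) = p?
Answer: -7967/17 ≈ -468.65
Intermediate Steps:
Q(u, p) = -p/2
F(f) = 2/17 (F(f) = 1/(-1/2*(-5) + 6) = 1/(5/2 + 6) = 1/(17/2) = 2/17)
O(U) = 6 + 2*U
(H(F(-4), 5) + O(7))*(-31) = ((2/17 - 1*5) + (6 + 2*7))*(-31) = ((2/17 - 5) + (6 + 14))*(-31) = (-83/17 + 20)*(-31) = (257/17)*(-31) = -7967/17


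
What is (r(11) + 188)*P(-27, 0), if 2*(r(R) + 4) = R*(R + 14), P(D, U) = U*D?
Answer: 0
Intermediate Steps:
P(D, U) = D*U
r(R) = -4 + R*(14 + R)/2 (r(R) = -4 + (R*(R + 14))/2 = -4 + (R*(14 + R))/2 = -4 + R*(14 + R)/2)
(r(11) + 188)*P(-27, 0) = ((-4 + (½)*11² + 7*11) + 188)*(-27*0) = ((-4 + (½)*121 + 77) + 188)*0 = ((-4 + 121/2 + 77) + 188)*0 = (267/2 + 188)*0 = (643/2)*0 = 0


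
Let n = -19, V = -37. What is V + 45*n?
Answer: -892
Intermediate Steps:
V + 45*n = -37 + 45*(-19) = -37 - 855 = -892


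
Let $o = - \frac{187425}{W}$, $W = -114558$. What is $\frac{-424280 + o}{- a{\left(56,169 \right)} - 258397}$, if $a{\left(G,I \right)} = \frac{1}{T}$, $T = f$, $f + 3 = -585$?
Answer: $\frac{952647823974}{580188289291} \approx 1.642$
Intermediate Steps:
$f = -588$ ($f = -3 - 585 = -588$)
$T = -588$
$a{\left(G,I \right)} = - \frac{1}{588}$ ($a{\left(G,I \right)} = \frac{1}{-588} = - \frac{1}{588}$)
$o = \frac{62475}{38186}$ ($o = - \frac{187425}{-114558} = \left(-187425\right) \left(- \frac{1}{114558}\right) = \frac{62475}{38186} \approx 1.6361$)
$\frac{-424280 + o}{- a{\left(56,169 \right)} - 258397} = \frac{-424280 + \frac{62475}{38186}}{\left(-1\right) \left(- \frac{1}{588}\right) - 258397} = - \frac{16201493605}{38186 \left(\frac{1}{588} - 258397\right)} = - \frac{16201493605}{38186 \left(- \frac{151937435}{588}\right)} = \left(- \frac{16201493605}{38186}\right) \left(- \frac{588}{151937435}\right) = \frac{952647823974}{580188289291}$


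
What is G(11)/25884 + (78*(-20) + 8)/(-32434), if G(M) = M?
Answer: 20264371/419760828 ≈ 0.048276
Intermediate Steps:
G(11)/25884 + (78*(-20) + 8)/(-32434) = 11/25884 + (78*(-20) + 8)/(-32434) = 11*(1/25884) + (-1560 + 8)*(-1/32434) = 11/25884 - 1552*(-1/32434) = 11/25884 + 776/16217 = 20264371/419760828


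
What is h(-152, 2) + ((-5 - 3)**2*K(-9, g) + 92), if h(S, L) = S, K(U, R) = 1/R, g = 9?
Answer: -476/9 ≈ -52.889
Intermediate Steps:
h(-152, 2) + ((-5 - 3)**2*K(-9, g) + 92) = -152 + ((-5 - 3)**2/9 + 92) = -152 + ((-8)**2*(1/9) + 92) = -152 + (64*(1/9) + 92) = -152 + (64/9 + 92) = -152 + 892/9 = -476/9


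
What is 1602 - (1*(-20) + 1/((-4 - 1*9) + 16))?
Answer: 4865/3 ≈ 1621.7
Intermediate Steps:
1602 - (1*(-20) + 1/((-4 - 1*9) + 16)) = 1602 - (-20 + 1/((-4 - 9) + 16)) = 1602 - (-20 + 1/(-13 + 16)) = 1602 - (-20 + 1/3) = 1602 - (-20 + ⅓) = 1602 - 1*(-59/3) = 1602 + 59/3 = 4865/3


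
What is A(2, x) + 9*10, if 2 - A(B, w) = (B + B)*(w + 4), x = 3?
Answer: 64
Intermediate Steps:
A(B, w) = 2 - 2*B*(4 + w) (A(B, w) = 2 - (B + B)*(w + 4) = 2 - 2*B*(4 + w))
A(2, x) + 9*10 = (2 - 8*2 - 2*2*3) + 9*10 = (2 - 16 - 12) + 90 = -26 + 90 = 64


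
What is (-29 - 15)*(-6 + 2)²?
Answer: -704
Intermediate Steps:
(-29 - 15)*(-6 + 2)² = -44*(-4)² = -44*16 = -704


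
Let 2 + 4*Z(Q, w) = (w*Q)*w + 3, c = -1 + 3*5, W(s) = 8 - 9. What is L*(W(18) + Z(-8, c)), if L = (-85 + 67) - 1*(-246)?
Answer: -89547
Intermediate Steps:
W(s) = -1
c = 14 (c = -1 + 15 = 14)
L = 228 (L = -18 + 246 = 228)
Z(Q, w) = ¼ + Q*w²/4 (Z(Q, w) = -½ + ((w*Q)*w + 3)/4 = -½ + ((Q*w)*w + 3)/4 = -½ + (Q*w² + 3)/4 = -½ + (3 + Q*w²)/4 = -½ + (¾ + Q*w²/4) = ¼ + Q*w²/4)
L*(W(18) + Z(-8, c)) = 228*(-1 + (¼ + (¼)*(-8)*14²)) = 228*(-1 + (¼ + (¼)*(-8)*196)) = 228*(-1 + (¼ - 392)) = 228*(-1 - 1567/4) = 228*(-1571/4) = -89547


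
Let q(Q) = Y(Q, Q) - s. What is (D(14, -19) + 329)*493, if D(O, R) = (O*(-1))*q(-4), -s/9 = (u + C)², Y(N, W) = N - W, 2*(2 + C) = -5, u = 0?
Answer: -2191385/2 ≈ -1.0957e+6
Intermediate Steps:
C = -9/2 (C = -2 + (½)*(-5) = -2 - 5/2 = -9/2 ≈ -4.5000)
s = -729/4 (s = -9*(0 - 9/2)² = -9*(-9/2)² = -9*81/4 = -729/4 ≈ -182.25)
q(Q) = 729/4 (q(Q) = (Q - Q) - 1*(-729/4) = 0 + 729/4 = 729/4)
D(O, R) = -729*O/4 (D(O, R) = (O*(-1))*(729/4) = -O*(729/4) = -729*O/4)
(D(14, -19) + 329)*493 = (-729/4*14 + 329)*493 = (-5103/2 + 329)*493 = -4445/2*493 = -2191385/2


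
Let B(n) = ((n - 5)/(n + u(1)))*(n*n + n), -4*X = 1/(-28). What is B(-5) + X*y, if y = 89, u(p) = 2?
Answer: 22667/336 ≈ 67.461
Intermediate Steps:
X = 1/112 (X = -¼/(-28) = -¼*(-1/28) = 1/112 ≈ 0.0089286)
B(n) = (-5 + n)*(n + n²)/(2 + n) (B(n) = ((n - 5)/(n + 2))*(n*n + n) = ((-5 + n)/(2 + n))*(n² + n) = ((-5 + n)/(2 + n))*(n + n²) = (-5 + n)*(n + n²)/(2 + n))
B(-5) + X*y = -5*(-5 + (-5)² - 4*(-5))/(2 - 5) + (1/112)*89 = -5*(-5 + 25 + 20)/(-3) + 89/112 = -5*(-⅓)*40 + 89/112 = 200/3 + 89/112 = 22667/336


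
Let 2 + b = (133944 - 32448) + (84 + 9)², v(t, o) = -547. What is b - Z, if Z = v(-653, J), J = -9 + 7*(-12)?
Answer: 110690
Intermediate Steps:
J = -93 (J = -9 - 84 = -93)
b = 110143 (b = -2 + ((133944 - 32448) + (84 + 9)²) = -2 + (101496 + 93²) = -2 + (101496 + 8649) = -2 + 110145 = 110143)
Z = -547
b - Z = 110143 - 1*(-547) = 110143 + 547 = 110690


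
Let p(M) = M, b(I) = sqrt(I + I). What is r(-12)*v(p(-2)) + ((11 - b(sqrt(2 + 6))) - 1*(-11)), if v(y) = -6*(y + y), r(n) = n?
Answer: -266 - 2*2**(1/4) ≈ -268.38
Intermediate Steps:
b(I) = sqrt(2)*sqrt(I) (b(I) = sqrt(2*I) = sqrt(2)*sqrt(I))
v(y) = -12*y
r(-12)*v(p(-2)) + ((11 - b(sqrt(2 + 6))) - 1*(-11)) = -(-144)*(-2) + ((11 - sqrt(2)*sqrt(sqrt(2 + 6))) - 1*(-11)) = -12*24 + ((11 - sqrt(2)*sqrt(sqrt(8))) + 11) = -288 + ((11 - sqrt(2)*sqrt(2*sqrt(2))) + 11) = -288 + ((11 - sqrt(2)*2**(3/4)) + 11) = -288 + ((11 - 2*2**(1/4)) + 11) = -288 + (22 - 2*2**(1/4)) = -266 - 2*2**(1/4)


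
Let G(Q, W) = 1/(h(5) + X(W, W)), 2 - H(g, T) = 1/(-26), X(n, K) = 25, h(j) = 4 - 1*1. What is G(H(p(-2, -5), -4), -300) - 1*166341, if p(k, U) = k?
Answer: -4657547/28 ≈ -1.6634e+5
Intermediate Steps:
h(j) = 3 (h(j) = 4 - 1 = 3)
H(g, T) = 53/26 (H(g, T) = 2 - 1/(-26) = 2 - 1*(-1/26) = 2 + 1/26 = 53/26)
G(Q, W) = 1/28 (G(Q, W) = 1/(3 + 25) = 1/28)
G(H(p(-2, -5), -4), -300) - 1*166341 = 1/28 - 1*166341 = 1/28 - 166341 = -4657547/28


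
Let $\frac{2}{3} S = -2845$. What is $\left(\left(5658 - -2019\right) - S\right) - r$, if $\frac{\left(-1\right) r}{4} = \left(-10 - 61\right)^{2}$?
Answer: $\frac{64217}{2} \approx 32109.0$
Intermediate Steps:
$S = - \frac{8535}{2}$ ($S = \frac{3}{2} \left(-2845\right) = - \frac{8535}{2} \approx -4267.5$)
$r = -20164$ ($r = - 4 \left(-10 - 61\right)^{2} = - 4 \left(-71\right)^{2} = \left(-4\right) 5041 = -20164$)
$\left(\left(5658 - -2019\right) - S\right) - r = \left(\left(5658 - -2019\right) - - \frac{8535}{2}\right) - -20164 = \left(\left(5658 + 2019\right) + \frac{8535}{2}\right) + 20164 = \left(7677 + \frac{8535}{2}\right) + 20164 = \frac{23889}{2} + 20164 = \frac{64217}{2}$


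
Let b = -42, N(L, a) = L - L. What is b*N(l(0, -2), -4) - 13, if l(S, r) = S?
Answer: -13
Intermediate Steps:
N(L, a) = 0
b*N(l(0, -2), -4) - 13 = -42*0 - 13 = 0 - 13 = -13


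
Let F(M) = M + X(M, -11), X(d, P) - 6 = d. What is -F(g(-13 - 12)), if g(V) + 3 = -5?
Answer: 10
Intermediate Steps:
g(V) = -8 (g(V) = -3 - 5 = -8)
X(d, P) = 6 + d
F(M) = 6 + 2*M (F(M) = M + (6 + M) = 6 + 2*M)
-F(g(-13 - 12)) = -(6 + 2*(-8)) = -(6 - 16) = -1*(-10) = 10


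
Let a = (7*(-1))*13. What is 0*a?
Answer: 0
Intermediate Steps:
a = -91 (a = -7*13 = -91)
0*a = 0*(-91) = 0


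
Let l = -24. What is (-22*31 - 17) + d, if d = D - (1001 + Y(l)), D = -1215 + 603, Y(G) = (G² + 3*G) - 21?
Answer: -2795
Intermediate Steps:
Y(G) = -21 + G² + 3*G
D = -612
d = -2096 (d = -612 - (1001 + (-21 + (-24)² + 3*(-24))) = -612 - (1001 + (-21 + 576 - 72)) = -612 - (1001 + 483) = -612 - 1*1484 = -612 - 1484 = -2096)
(-22*31 - 17) + d = (-22*31 - 17) - 2096 = (-682 - 17) - 2096 = -699 - 2096 = -2795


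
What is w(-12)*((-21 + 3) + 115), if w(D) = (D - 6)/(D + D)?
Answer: 291/4 ≈ 72.750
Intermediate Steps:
w(D) = (-6 + D)/(2*D) (w(D) = (-6 + D)/((2*D)) = (-6 + D)*(1/(2*D)) = (-6 + D)/(2*D))
w(-12)*((-21 + 3) + 115) = ((½)*(-6 - 12)/(-12))*((-21 + 3) + 115) = ((½)*(-1/12)*(-18))*(-18 + 115) = (¾)*97 = 291/4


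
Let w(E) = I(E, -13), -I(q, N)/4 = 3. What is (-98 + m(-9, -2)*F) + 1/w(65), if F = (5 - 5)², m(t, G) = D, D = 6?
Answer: -1177/12 ≈ -98.083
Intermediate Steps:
I(q, N) = -12 (I(q, N) = -4*3 = -12)
w(E) = -12
m(t, G) = 6
F = 0 (F = 0² = 0)
(-98 + m(-9, -2)*F) + 1/w(65) = (-98 + 6*0) + 1/(-12) = (-98 + 0) - 1/12 = -98 - 1/12 = -1177/12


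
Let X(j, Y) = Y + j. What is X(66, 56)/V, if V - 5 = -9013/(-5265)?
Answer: 321165/17669 ≈ 18.177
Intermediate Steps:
V = 35338/5265 (V = 5 - 9013/(-5265) = 5 - 9013*(-1/5265) = 5 + 9013/5265 = 35338/5265 ≈ 6.7119)
X(66, 56)/V = (56 + 66)/(35338/5265) = 122*(5265/35338) = 321165/17669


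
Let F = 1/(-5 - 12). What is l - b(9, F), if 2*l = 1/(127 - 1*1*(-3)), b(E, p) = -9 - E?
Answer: 4681/260 ≈ 18.004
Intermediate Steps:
F = -1/17 (F = 1/(-17) = -1/17 ≈ -0.058824)
l = 1/260 (l = 1/(2*(127 - 1*1*(-3))) = 1/(2*(127 - 1*(-3))) = 1/(2*(127 + 3)) = (½)/130 = (½)*(1/130) = 1/260 ≈ 0.0038462)
l - b(9, F) = 1/260 - (-9 - 1*9) = 1/260 - (-9 - 9) = 1/260 - 1*(-18) = 1/260 + 18 = 4681/260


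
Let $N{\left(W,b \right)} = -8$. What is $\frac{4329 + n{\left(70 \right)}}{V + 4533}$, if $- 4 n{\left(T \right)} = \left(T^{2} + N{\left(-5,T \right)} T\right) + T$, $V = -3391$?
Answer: $\frac{6453}{2284} \approx 2.8253$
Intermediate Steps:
$n{\left(T \right)} = - \frac{T^{2}}{4} + \frac{7 T}{4}$ ($n{\left(T \right)} = - \frac{\left(T^{2} - 8 T\right) + T}{4} = - \frac{T^{2} - 7 T}{4} = - \frac{T^{2}}{4} + \frac{7 T}{4}$)
$\frac{4329 + n{\left(70 \right)}}{V + 4533} = \frac{4329 + \frac{1}{4} \cdot 70 \left(7 - 70\right)}{-3391 + 4533} = \frac{4329 + \frac{1}{4} \cdot 70 \left(7 - 70\right)}{1142} = \left(4329 + \frac{1}{4} \cdot 70 \left(-63\right)\right) \frac{1}{1142} = \left(4329 - \frac{2205}{2}\right) \frac{1}{1142} = \frac{6453}{2} \cdot \frac{1}{1142} = \frac{6453}{2284}$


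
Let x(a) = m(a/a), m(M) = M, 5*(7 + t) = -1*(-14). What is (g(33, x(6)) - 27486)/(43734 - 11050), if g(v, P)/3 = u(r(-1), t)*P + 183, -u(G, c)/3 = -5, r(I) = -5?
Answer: -6723/8171 ≈ -0.82279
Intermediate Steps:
t = -21/5 (t = -7 + (-1*(-14))/5 = -7 + (1/5)*14 = -7 + 14/5 = -21/5 ≈ -4.2000)
u(G, c) = 15 (u(G, c) = -3*(-5) = 15)
x(a) = 1 (x(a) = a/a = 1)
g(v, P) = 549 + 45*P (g(v, P) = 3*(15*P + 183) = 3*(183 + 15*P) = 549 + 45*P)
(g(33, x(6)) - 27486)/(43734 - 11050) = ((549 + 45*1) - 27486)/(43734 - 11050) = ((549 + 45) - 27486)/32684 = (594 - 27486)*(1/32684) = -26892*1/32684 = -6723/8171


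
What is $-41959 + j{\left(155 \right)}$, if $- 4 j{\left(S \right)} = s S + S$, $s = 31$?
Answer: $-43199$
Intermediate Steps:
$j{\left(S \right)} = - 8 S$ ($j{\left(S \right)} = - \frac{31 S + S}{4} = - \frac{32 S}{4} = - 8 S$)
$-41959 + j{\left(155 \right)} = -41959 - 1240 = -43199$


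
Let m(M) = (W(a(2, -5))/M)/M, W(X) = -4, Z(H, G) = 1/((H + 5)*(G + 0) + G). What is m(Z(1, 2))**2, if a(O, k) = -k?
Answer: 614656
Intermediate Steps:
Z(H, G) = 1/(G + G*(5 + H)) (Z(H, G) = 1/((5 + H)*G + G) = 1/(G*(5 + H) + G) = 1/(G + G*(5 + H)))
m(M) = -4/M**2 (m(M) = (-4/M)/M = -4/M**2)
m(Z(1, 2))**2 = (-4*4*(6 + 1)**2)**2 = (-4/((1/2)/7)**2)**2 = (-4/((1/2)*(1/7))**2)**2 = (-4/14**(-2))**2 = (-4*196)**2 = (-784)**2 = 614656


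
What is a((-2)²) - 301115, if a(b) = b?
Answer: -301111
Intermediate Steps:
a((-2)²) - 301115 = (-2)² - 301115 = 4 - 301115 = -301111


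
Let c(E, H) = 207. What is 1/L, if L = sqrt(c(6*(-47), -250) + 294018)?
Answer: sqrt(11769)/58845 ≈ 0.0018436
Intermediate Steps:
L = 5*sqrt(11769) (L = sqrt(207 + 294018) = sqrt(294225) = 5*sqrt(11769) ≈ 542.42)
1/L = 1/(5*sqrt(11769)) = sqrt(11769)/58845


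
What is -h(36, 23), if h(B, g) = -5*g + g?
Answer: 92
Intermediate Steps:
h(B, g) = -4*g
-h(36, 23) = -(-4)*23 = -1*(-92) = 92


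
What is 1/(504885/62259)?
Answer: 20753/168295 ≈ 0.12331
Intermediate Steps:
1/(504885/62259) = 1/(504885*(1/62259)) = 1/(168295/20753) = 20753/168295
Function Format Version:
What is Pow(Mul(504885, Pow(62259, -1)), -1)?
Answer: Rational(20753, 168295) ≈ 0.12331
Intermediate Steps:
Pow(Mul(504885, Pow(62259, -1)), -1) = Pow(Mul(504885, Rational(1, 62259)), -1) = Pow(Rational(168295, 20753), -1) = Rational(20753, 168295)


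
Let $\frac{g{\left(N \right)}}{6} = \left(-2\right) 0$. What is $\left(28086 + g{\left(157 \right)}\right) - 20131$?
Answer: $7955$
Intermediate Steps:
$g{\left(N \right)} = 0$ ($g{\left(N \right)} = 6 \left(\left(-2\right) 0\right) = 6 \cdot 0 = 0$)
$\left(28086 + g{\left(157 \right)}\right) - 20131 = \left(28086 + 0\right) - 20131 = 28086 - 20131 = 7955$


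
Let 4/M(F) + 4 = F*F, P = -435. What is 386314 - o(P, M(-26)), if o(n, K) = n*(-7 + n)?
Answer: 194044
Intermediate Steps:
M(F) = 4/(-4 + F²) (M(F) = 4/(-4 + F*F) = 4/(-4 + F²))
386314 - o(P, M(-26)) = 386314 - (-435)*(-7 - 435) = 386314 - (-435)*(-442) = 386314 - 1*192270 = 386314 - 192270 = 194044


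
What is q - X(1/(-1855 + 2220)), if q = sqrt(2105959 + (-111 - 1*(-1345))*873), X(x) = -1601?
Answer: 1601 + sqrt(3183241) ≈ 3385.2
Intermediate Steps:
q = sqrt(3183241) (q = sqrt(2105959 + (-111 + 1345)*873) = sqrt(2105959 + 1234*873) = sqrt(2105959 + 1077282) = sqrt(3183241) ≈ 1784.2)
q - X(1/(-1855 + 2220)) = sqrt(3183241) - 1*(-1601) = sqrt(3183241) + 1601 = 1601 + sqrt(3183241)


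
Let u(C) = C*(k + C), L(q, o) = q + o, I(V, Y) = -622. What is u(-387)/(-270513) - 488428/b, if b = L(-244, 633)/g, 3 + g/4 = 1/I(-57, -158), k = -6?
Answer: 424927257167/28188107 ≈ 15075.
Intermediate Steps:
L(q, o) = o + q
g = -3734/311 (g = -12 + 4/(-622) = -12 + 4*(-1/622) = -12 - 2/311 = -3734/311 ≈ -12.006)
u(C) = C*(-6 + C)
b = -120979/3734 (b = (633 - 244)/(-3734/311) = 389*(-311/3734) = -120979/3734 ≈ -32.399)
u(-387)/(-270513) - 488428/b = -387*(-6 - 387)/(-270513) - 488428/(-120979/3734) = -387*(-393)*(-1/270513) - 488428*(-3734/120979) = 152091*(-1/270513) + 1823790152/120979 = -131/233 + 1823790152/120979 = 424927257167/28188107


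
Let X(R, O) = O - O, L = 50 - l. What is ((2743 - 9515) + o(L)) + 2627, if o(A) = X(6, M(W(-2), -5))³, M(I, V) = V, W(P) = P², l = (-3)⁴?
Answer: -4145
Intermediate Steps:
l = 81
L = -31 (L = 50 - 1*81 = 50 - 81 = -31)
X(R, O) = 0
o(A) = 0 (o(A) = 0³ = 0)
((2743 - 9515) + o(L)) + 2627 = ((2743 - 9515) + 0) + 2627 = (-6772 + 0) + 2627 = -6772 + 2627 = -4145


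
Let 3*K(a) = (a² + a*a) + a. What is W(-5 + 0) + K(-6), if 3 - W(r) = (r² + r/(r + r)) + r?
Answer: 9/2 ≈ 4.5000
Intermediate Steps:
K(a) = a/3 + 2*a²/3 (K(a) = ((a² + a*a) + a)/3 = ((a² + a²) + a)/3 = (2*a² + a)/3 = (a + 2*a²)/3 = a/3 + 2*a²/3)
W(r) = 5/2 - r - r² (W(r) = 3 - ((r² + r/(r + r)) + r) = 3 - ((r² + r/((2*r))) + r) = 3 - ((r² + (1/(2*r))*r) + r) = 3 - ((r² + ½) + r) = 3 - ((½ + r²) + r) = 3 - (½ + r + r²) = 3 + (-½ - r - r²) = 5/2 - r - r²)
W(-5 + 0) + K(-6) = (5/2 - (-5 + 0) - (-5 + 0)²) + (⅓)*(-6)*(1 + 2*(-6)) = (5/2 - 1*(-5) - 1*(-5)²) + (⅓)*(-6)*(1 - 12) = (5/2 + 5 - 1*25) + (⅓)*(-6)*(-11) = (5/2 + 5 - 25) + 22 = -35/2 + 22 = 9/2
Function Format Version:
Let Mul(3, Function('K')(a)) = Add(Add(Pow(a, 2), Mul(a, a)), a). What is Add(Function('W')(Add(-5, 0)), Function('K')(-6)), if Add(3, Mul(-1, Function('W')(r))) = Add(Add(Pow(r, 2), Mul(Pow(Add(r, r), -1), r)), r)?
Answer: Rational(9, 2) ≈ 4.5000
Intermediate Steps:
Function('K')(a) = Add(Mul(Rational(1, 3), a), Mul(Rational(2, 3), Pow(a, 2))) (Function('K')(a) = Mul(Rational(1, 3), Add(Add(Pow(a, 2), Mul(a, a)), a)) = Mul(Rational(1, 3), Add(Add(Pow(a, 2), Pow(a, 2)), a)) = Mul(Rational(1, 3), Add(Mul(2, Pow(a, 2)), a)) = Mul(Rational(1, 3), Add(a, Mul(2, Pow(a, 2)))) = Add(Mul(Rational(1, 3), a), Mul(Rational(2, 3), Pow(a, 2))))
Function('W')(r) = Add(Rational(5, 2), Mul(-1, r), Mul(-1, Pow(r, 2))) (Function('W')(r) = Add(3, Mul(-1, Add(Add(Pow(r, 2), Mul(Pow(Add(r, r), -1), r)), r))) = Add(3, Mul(-1, Add(Add(Pow(r, 2), Mul(Pow(Mul(2, r), -1), r)), r))) = Add(3, Mul(-1, Add(Add(Pow(r, 2), Mul(Mul(Rational(1, 2), Pow(r, -1)), r)), r))) = Add(3, Mul(-1, Add(Add(Pow(r, 2), Rational(1, 2)), r))) = Add(3, Mul(-1, Add(Add(Rational(1, 2), Pow(r, 2)), r))) = Add(3, Mul(-1, Add(Rational(1, 2), r, Pow(r, 2)))) = Add(3, Add(Rational(-1, 2), Mul(-1, r), Mul(-1, Pow(r, 2)))) = Add(Rational(5, 2), Mul(-1, r), Mul(-1, Pow(r, 2))))
Add(Function('W')(Add(-5, 0)), Function('K')(-6)) = Add(Add(Rational(5, 2), Mul(-1, Add(-5, 0)), Mul(-1, Pow(Add(-5, 0), 2))), Mul(Rational(1, 3), -6, Add(1, Mul(2, -6)))) = Add(Add(Rational(5, 2), Mul(-1, -5), Mul(-1, Pow(-5, 2))), Mul(Rational(1, 3), -6, Add(1, -12))) = Add(Add(Rational(5, 2), 5, Mul(-1, 25)), Mul(Rational(1, 3), -6, -11)) = Add(Add(Rational(5, 2), 5, -25), 22) = Add(Rational(-35, 2), 22) = Rational(9, 2)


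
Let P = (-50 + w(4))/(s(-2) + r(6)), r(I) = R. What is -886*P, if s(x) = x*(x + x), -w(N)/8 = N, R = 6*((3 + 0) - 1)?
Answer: 18163/5 ≈ 3632.6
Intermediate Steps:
R = 12 (R = 6*(3 - 1) = 6*2 = 12)
w(N) = -8*N
r(I) = 12
s(x) = 2*x**2 (s(x) = x*(2*x) = 2*x**2)
P = -41/10 (P = (-50 - 8*4)/(2*(-2)**2 + 12) = (-50 - 32)/(2*4 + 12) = -82/(8 + 12) = -82/20 = -82*1/20 = -41/10 ≈ -4.1000)
-886*P = -886*(-41/10) = 18163/5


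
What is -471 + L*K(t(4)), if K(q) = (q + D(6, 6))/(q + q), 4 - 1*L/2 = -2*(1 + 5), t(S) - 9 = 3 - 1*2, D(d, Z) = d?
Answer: -2227/5 ≈ -445.40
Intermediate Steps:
t(S) = 10 (t(S) = 9 + (3 - 1*2) = 9 + (3 - 2) = 9 + 1 = 10)
L = 32 (L = 8 - (-4)*(1 + 5) = 8 - (-4)*6 = 8 - 2*(-12) = 8 + 24 = 32)
K(q) = (6 + q)/(2*q) (K(q) = (q + 6)/(q + q) = (6 + q)/((2*q)) = (6 + q)*(1/(2*q)) = (6 + q)/(2*q))
-471 + L*K(t(4)) = -471 + 32*((½)*(6 + 10)/10) = -471 + 32*((½)*(⅒)*16) = -471 + 32*(⅘) = -471 + 128/5 = -2227/5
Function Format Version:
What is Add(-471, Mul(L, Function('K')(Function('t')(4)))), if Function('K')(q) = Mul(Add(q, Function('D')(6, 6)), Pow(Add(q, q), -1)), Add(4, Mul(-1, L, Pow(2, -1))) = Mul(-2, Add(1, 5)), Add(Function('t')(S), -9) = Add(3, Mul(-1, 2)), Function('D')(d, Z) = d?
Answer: Rational(-2227, 5) ≈ -445.40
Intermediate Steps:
Function('t')(S) = 10 (Function('t')(S) = Add(9, Add(3, Mul(-1, 2))) = Add(9, Add(3, -2)) = Add(9, 1) = 10)
L = 32 (L = Add(8, Mul(-2, Mul(-2, Add(1, 5)))) = Add(8, Mul(-2, Mul(-2, 6))) = Add(8, Mul(-2, -12)) = Add(8, 24) = 32)
Function('K')(q) = Mul(Rational(1, 2), Pow(q, -1), Add(6, q)) (Function('K')(q) = Mul(Add(q, 6), Pow(Add(q, q), -1)) = Mul(Add(6, q), Pow(Mul(2, q), -1)) = Mul(Add(6, q), Mul(Rational(1, 2), Pow(q, -1))) = Mul(Rational(1, 2), Pow(q, -1), Add(6, q)))
Add(-471, Mul(L, Function('K')(Function('t')(4)))) = Add(-471, Mul(32, Mul(Rational(1, 2), Pow(10, -1), Add(6, 10)))) = Add(-471, Mul(32, Mul(Rational(1, 2), Rational(1, 10), 16))) = Add(-471, Mul(32, Rational(4, 5))) = Add(-471, Rational(128, 5)) = Rational(-2227, 5)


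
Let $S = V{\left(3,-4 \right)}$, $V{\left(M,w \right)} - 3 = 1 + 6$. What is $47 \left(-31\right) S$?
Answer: $-14570$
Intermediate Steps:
$V{\left(M,w \right)} = 10$ ($V{\left(M,w \right)} = 3 + \left(1 + 6\right) = 3 + 7 = 10$)
$S = 10$
$47 \left(-31\right) S = 47 \left(-31\right) 10 = \left(-1457\right) 10 = -14570$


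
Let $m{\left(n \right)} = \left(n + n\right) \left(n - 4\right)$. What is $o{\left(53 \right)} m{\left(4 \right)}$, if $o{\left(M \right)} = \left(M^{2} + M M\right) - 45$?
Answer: $0$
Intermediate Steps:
$m{\left(n \right)} = 2 n \left(-4 + n\right)$
$o{\left(M \right)} = -45 + 2 M^{2}$ ($o{\left(M \right)} = \left(M^{2} + M^{2}\right) - 45 = 2 M^{2} - 45 = -45 + 2 M^{2}$)
$o{\left(53 \right)} m{\left(4 \right)} = \left(-45 + 2 \cdot 53^{2}\right) 2 \cdot 4 \left(-4 + 4\right) = \left(-45 + 2 \cdot 2809\right) 2 \cdot 4 \cdot 0 = \left(-45 + 5618\right) 0 = 5573 \cdot 0 = 0$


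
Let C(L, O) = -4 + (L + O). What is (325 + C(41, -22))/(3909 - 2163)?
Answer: 170/873 ≈ 0.19473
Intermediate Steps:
C(L, O) = -4 + L + O
(325 + C(41, -22))/(3909 - 2163) = (325 + (-4 + 41 - 22))/(3909 - 2163) = (325 + 15)/1746 = 340*(1/1746) = 170/873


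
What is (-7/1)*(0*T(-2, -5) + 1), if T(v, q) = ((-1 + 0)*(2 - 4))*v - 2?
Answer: -7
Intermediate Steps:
T(v, q) = -2 + 2*v (T(v, q) = (-1*(-2))*v - 2 = 2*v - 2 = -2 + 2*v)
(-7/1)*(0*T(-2, -5) + 1) = (-7/1)*(0*(-2 + 2*(-2)) + 1) = (-7*1)*(0*(-2 - 4) + 1) = -7*(0*(-6) + 1) = -7*(0 + 1) = -7*1 = -7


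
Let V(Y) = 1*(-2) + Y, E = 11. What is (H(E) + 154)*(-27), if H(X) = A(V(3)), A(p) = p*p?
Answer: -4185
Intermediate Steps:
V(Y) = -2 + Y
A(p) = p²
H(X) = 1 (H(X) = (-2 + 3)² = 1² = 1)
(H(E) + 154)*(-27) = (1 + 154)*(-27) = 155*(-27) = -4185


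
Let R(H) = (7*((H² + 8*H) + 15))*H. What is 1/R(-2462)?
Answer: -1/104123743542 ≈ -9.6040e-12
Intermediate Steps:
R(H) = H*(105 + 7*H² + 56*H) (R(H) = (7*(15 + H² + 8*H))*H = (105 + 7*H² + 56*H)*H = H*(105 + 7*H² + 56*H))
1/R(-2462) = 1/(7*(-2462)*(15 + (-2462)² + 8*(-2462))) = 1/(7*(-2462)*(15 + 6061444 - 19696)) = 1/(7*(-2462)*6041763) = 1/(-104123743542) = -1/104123743542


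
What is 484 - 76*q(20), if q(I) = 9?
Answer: -200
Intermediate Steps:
484 - 76*q(20) = 484 - 76*9 = 484 - 684 = -200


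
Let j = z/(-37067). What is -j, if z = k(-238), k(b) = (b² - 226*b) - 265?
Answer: 110167/37067 ≈ 2.9721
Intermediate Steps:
k(b) = -265 + b² - 226*b
z = 110167 (z = -265 + (-238)² - 226*(-238) = -265 + 56644 + 53788 = 110167)
j = -110167/37067 (j = 110167/(-37067) = 110167*(-1/37067) = -110167/37067 ≈ -2.9721)
-j = -1*(-110167/37067) = 110167/37067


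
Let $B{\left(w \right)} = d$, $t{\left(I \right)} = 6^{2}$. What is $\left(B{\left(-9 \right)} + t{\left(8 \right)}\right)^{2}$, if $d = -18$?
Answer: $324$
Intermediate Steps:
$t{\left(I \right)} = 36$
$B{\left(w \right)} = -18$
$\left(B{\left(-9 \right)} + t{\left(8 \right)}\right)^{2} = \left(-18 + 36\right)^{2} = 18^{2} = 324$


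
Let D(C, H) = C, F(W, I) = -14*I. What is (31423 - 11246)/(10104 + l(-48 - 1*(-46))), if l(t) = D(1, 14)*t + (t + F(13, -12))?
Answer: 20177/10268 ≈ 1.9650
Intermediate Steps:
l(t) = 168 + 2*t (l(t) = 1*t + (t - 14*(-12)) = t + (t + 168) = t + (168 + t) = 168 + 2*t)
(31423 - 11246)/(10104 + l(-48 - 1*(-46))) = (31423 - 11246)/(10104 + (168 + 2*(-48 - 1*(-46)))) = 20177/(10104 + (168 + 2*(-48 + 46))) = 20177/(10104 + (168 + 2*(-2))) = 20177/(10104 + (168 - 4)) = 20177/(10104 + 164) = 20177/10268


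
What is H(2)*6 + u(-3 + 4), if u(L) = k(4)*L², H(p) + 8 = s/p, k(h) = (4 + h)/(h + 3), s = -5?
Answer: -433/7 ≈ -61.857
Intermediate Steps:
k(h) = (4 + h)/(3 + h)
H(p) = -8 - 5/p
u(L) = 8*L²/7 (u(L) = ((4 + 4)/(3 + 4))*L² = (8/7)*L² = ((⅐)*8)*L² = 8*L²/7)
H(2)*6 + u(-3 + 4) = (-8 - 5/2)*6 + 8*(-3 + 4)²/7 = (-8 - 5*½)*6 + (8/7)*1² = (-8 - 5/2)*6 + (8/7)*1 = -21/2*6 + 8/7 = -63 + 8/7 = -433/7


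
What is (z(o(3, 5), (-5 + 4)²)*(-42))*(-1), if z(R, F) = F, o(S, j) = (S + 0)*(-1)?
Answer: 42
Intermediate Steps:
o(S, j) = -S (o(S, j) = S*(-1) = -S)
(z(o(3, 5), (-5 + 4)²)*(-42))*(-1) = ((-5 + 4)²*(-42))*(-1) = ((-1)²*(-42))*(-1) = (1*(-42))*(-1) = -42*(-1) = 42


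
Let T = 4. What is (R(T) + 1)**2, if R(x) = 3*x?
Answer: 169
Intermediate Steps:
(R(T) + 1)**2 = (3*4 + 1)**2 = (12 + 1)**2 = 13**2 = 169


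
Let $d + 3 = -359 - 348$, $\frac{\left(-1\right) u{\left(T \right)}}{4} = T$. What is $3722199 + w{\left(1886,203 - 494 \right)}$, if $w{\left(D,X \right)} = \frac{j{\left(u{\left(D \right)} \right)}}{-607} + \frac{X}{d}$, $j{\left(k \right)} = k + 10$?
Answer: $\frac{1604161628807}{430970} \approx 3.7222 \cdot 10^{6}$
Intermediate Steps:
$u{\left(T \right)} = - 4 T$
$j{\left(k \right)} = 10 + k$
$d = -710$ ($d = -3 - 707 = -710$)
$w{\left(D,X \right)} = - \frac{10}{607} - \frac{X}{710} + \frac{4 D}{607}$ ($w{\left(D,X \right)} = \frac{10 - 4 D}{-607} + \frac{X}{-710} = \left(10 - 4 D\right) \left(- \frac{1}{607}\right) + X \left(- \frac{1}{710}\right) = \left(- \frac{10}{607} + \frac{4 D}{607}\right) - \frac{X}{710} = - \frac{10}{607} - \frac{X}{710} + \frac{4 D}{607}$)
$3722199 + w{\left(1886,203 - 494 \right)} = 3722199 - \left(- \frac{7534}{607} + \frac{203 - 494}{710}\right) = 3722199 - - \frac{5525777}{430970} = 3722199 + \left(- \frac{10}{607} + \frac{291}{710} + \frac{7544}{607}\right) = 3722199 + \frac{5525777}{430970} = \frac{1604161628807}{430970}$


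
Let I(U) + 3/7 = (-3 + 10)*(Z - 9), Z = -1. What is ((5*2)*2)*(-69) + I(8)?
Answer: -10153/7 ≈ -1450.4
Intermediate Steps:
I(U) = -493/7 (I(U) = -3/7 + (-3 + 10)*(-1 - 9) = -3/7 + 7*(-10) = -3/7 - 70 = -493/7)
((5*2)*2)*(-69) + I(8) = ((5*2)*2)*(-69) - 493/7 = (10*2)*(-69) - 493/7 = 20*(-69) - 493/7 = -1380 - 493/7 = -10153/7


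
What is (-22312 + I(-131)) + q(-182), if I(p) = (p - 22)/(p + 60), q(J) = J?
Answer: -1596921/71 ≈ -22492.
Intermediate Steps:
I(p) = (-22 + p)/(60 + p)
(-22312 + I(-131)) + q(-182) = (-22312 + (-22 - 131)/(60 - 131)) - 182 = (-22312 - 153/(-71)) - 182 = (-22312 - 1/71*(-153)) - 182 = (-22312 + 153/71) - 182 = -1583999/71 - 182 = -1596921/71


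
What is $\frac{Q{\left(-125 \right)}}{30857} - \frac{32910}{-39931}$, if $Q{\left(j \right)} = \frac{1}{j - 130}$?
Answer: $\frac{258953446919}{314198471085} \approx 0.82417$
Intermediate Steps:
$Q{\left(j \right)} = \frac{1}{-130 + j}$
$\frac{Q{\left(-125 \right)}}{30857} - \frac{32910}{-39931} = \frac{1}{\left(-130 - 125\right) 30857} - \frac{32910}{-39931} = \frac{1}{-255} \cdot \frac{1}{30857} - - \frac{32910}{39931} = \left(- \frac{1}{255}\right) \frac{1}{30857} + \frac{32910}{39931} = - \frac{1}{7868535} + \frac{32910}{39931} = \frac{258953446919}{314198471085}$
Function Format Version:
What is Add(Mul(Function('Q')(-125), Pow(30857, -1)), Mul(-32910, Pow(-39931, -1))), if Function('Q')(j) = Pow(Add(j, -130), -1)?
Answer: Rational(258953446919, 314198471085) ≈ 0.82417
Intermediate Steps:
Function('Q')(j) = Pow(Add(-130, j), -1)
Add(Mul(Function('Q')(-125), Pow(30857, -1)), Mul(-32910, Pow(-39931, -1))) = Add(Mul(Pow(Add(-130, -125), -1), Pow(30857, -1)), Mul(-32910, Pow(-39931, -1))) = Add(Mul(Pow(-255, -1), Rational(1, 30857)), Mul(-32910, Rational(-1, 39931))) = Add(Mul(Rational(-1, 255), Rational(1, 30857)), Rational(32910, 39931)) = Add(Rational(-1, 7868535), Rational(32910, 39931)) = Rational(258953446919, 314198471085)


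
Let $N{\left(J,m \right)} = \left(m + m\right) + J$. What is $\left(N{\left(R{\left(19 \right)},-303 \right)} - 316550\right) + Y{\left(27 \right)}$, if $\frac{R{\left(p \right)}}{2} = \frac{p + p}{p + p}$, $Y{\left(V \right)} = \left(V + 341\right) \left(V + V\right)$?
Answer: $-297282$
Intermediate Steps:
$Y{\left(V \right)} = 2 V \left(341 + V\right)$ ($Y{\left(V \right)} = \left(341 + V\right) 2 V = 2 V \left(341 + V\right)$)
$R{\left(p \right)} = 2$ ($R{\left(p \right)} = 2 \frac{p + p}{p + p} = 2 \frac{2 p}{2 p} = 2 \cdot 2 p \frac{1}{2 p} = 2 \cdot 1 = 2$)
$N{\left(J,m \right)} = J + 2 m$ ($N{\left(J,m \right)} = 2 m + J = J + 2 m$)
$\left(N{\left(R{\left(19 \right)},-303 \right)} - 316550\right) + Y{\left(27 \right)} = \left(\left(2 + 2 \left(-303\right)\right) - 316550\right) + 2 \cdot 27 \left(341 + 27\right) = \left(\left(2 - 606\right) - 316550\right) + 2 \cdot 27 \cdot 368 = \left(-604 - 316550\right) + 19872 = -317154 + 19872 = -297282$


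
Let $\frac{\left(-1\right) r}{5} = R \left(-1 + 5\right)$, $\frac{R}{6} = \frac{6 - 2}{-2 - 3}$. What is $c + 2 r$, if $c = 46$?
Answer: $238$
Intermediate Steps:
$R = - \frac{24}{5}$ ($R = 6 \frac{6 - 2}{-2 - 3} = 6 \frac{6 - 2}{-5} = 6 \left(6 - 2\right) \left(- \frac{1}{5}\right) = 6 \cdot 4 \left(- \frac{1}{5}\right) = 6 \left(- \frac{4}{5}\right) = - \frac{24}{5} \approx -4.8$)
$r = 96$ ($r = - 5 \left(- \frac{24 \left(-1 + 5\right)}{5}\right) = - 5 \left(\left(- \frac{24}{5}\right) 4\right) = \left(-5\right) \left(- \frac{96}{5}\right) = 96$)
$c + 2 r = 46 + 2 \cdot 96 = 46 + 192 = 238$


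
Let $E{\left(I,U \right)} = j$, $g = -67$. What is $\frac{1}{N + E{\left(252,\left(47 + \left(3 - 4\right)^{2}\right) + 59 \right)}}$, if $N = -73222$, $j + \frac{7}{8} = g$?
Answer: $- \frac{8}{586319} \approx -1.3644 \cdot 10^{-5}$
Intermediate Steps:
$j = - \frac{543}{8}$ ($j = - \frac{7}{8} - 67 = - \frac{543}{8} \approx -67.875$)
$E{\left(I,U \right)} = - \frac{543}{8}$
$\frac{1}{N + E{\left(252,\left(47 + \left(3 - 4\right)^{2}\right) + 59 \right)}} = \frac{1}{-73222 - \frac{543}{8}} = \frac{1}{- \frac{586319}{8}} = - \frac{8}{586319}$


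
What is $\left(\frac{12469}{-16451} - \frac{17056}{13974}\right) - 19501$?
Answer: $- \frac{2241733529668}{114943137} \approx -19503.0$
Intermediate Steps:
$\left(\frac{12469}{-16451} - \frac{17056}{13974}\right) - 19501 = \left(12469 \left(- \frac{1}{16451}\right) - \frac{8528}{6987}\right) - 19501 = \left(- \frac{12469}{16451} - \frac{8528}{6987}\right) - 19501 = - \frac{227415031}{114943137} - 19501 = - \frac{2241733529668}{114943137}$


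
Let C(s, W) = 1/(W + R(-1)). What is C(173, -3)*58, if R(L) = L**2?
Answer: -29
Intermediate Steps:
C(s, W) = 1/(1 + W) (C(s, W) = 1/(W + (-1)**2) = 1/(W + 1) = 1/(1 + W))
C(173, -3)*58 = 58/(1 - 3) = 58/(-2) = -1/2*58 = -29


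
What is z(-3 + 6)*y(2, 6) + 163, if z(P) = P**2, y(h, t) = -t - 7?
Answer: 46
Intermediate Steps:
y(h, t) = -7 - t
z(-3 + 6)*y(2, 6) + 163 = (-3 + 6)**2*(-7 - 1*6) + 163 = 3**2*(-7 - 6) + 163 = 9*(-13) + 163 = -117 + 163 = 46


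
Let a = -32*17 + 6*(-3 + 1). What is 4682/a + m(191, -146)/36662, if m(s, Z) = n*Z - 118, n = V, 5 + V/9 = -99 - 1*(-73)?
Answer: -37267247/5096018 ≈ -7.3130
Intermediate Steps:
V = -279 (V = -45 + 9*(-99 - 1*(-73)) = -45 + 9*(-99 + 73) = -45 + 9*(-26) = -45 - 234 = -279)
n = -279
m(s, Z) = -118 - 279*Z (m(s, Z) = -279*Z - 118 = -118 - 279*Z)
a = -556 (a = -544 + 6*(-2) = -544 - 12 = -556)
4682/a + m(191, -146)/36662 = 4682/(-556) + (-118 - 279*(-146))/36662 = 4682*(-1/556) + (-118 + 40734)*(1/36662) = -2341/278 + 40616*(1/36662) = -2341/278 + 20308/18331 = -37267247/5096018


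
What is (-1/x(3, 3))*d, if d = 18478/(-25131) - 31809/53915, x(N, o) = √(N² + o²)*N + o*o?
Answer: -1795633349/12194440785 + 1795633349*√2/12194440785 ≈ 0.060993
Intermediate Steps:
x(N, o) = o² + N*√(N² + o²) (x(N, o) = N*√(N² + o²) + o² = o² + N*√(N² + o²))
d = -1795633349/1354937865 (d = 18478*(-1/25131) - 31809*1/53915 = -18478/25131 - 31809/53915 = -1795633349/1354937865 ≈ -1.3253)
(-1/x(3, 3))*d = -1/(3² + 3*√(3² + 3²))*(-1795633349/1354937865) = -1/(9 + 3*√(9 + 9))*(-1795633349/1354937865) = -1/(9 + 3*√18)*(-1795633349/1354937865) = -1/(9 + 3*(3*√2))*(-1795633349/1354937865) = -1/(9 + 9*√2)*(-1795633349/1354937865) = 1795633349/(1354937865*(9 + 9*√2))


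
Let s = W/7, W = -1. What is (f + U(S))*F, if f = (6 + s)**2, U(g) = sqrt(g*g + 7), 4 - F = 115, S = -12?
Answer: -186591/49 - 111*sqrt(151) ≈ -5172.0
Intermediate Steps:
F = -111 (F = 4 - 1*115 = 4 - 115 = -111)
U(g) = sqrt(7 + g**2) (U(g) = sqrt(g**2 + 7) = sqrt(7 + g**2))
s = -1/7 ≈ -0.14286
f = 1681/49 (f = (6 - 1/7)**2 = (41/7)**2 = 1681/49 ≈ 34.306)
(f + U(S))*F = (1681/49 + sqrt(7 + (-12)**2))*(-111) = (1681/49 + sqrt(7 + 144))*(-111) = (1681/49 + sqrt(151))*(-111) = -186591/49 - 111*sqrt(151)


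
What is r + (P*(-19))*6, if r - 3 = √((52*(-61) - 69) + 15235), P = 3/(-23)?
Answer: 411/23 + √11994 ≈ 127.39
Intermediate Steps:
P = -3/23 (P = 3*(-1/23) = -3/23 ≈ -0.13043)
r = 3 + √11994 (r = 3 + √((52*(-61) - 69) + 15235) = 3 + √((-3172 - 69) + 15235) = 3 + √(-3241 + 15235) = 3 + √11994 ≈ 112.52)
r + (P*(-19))*6 = (3 + √11994) - 3/23*(-19)*6 = (3 + √11994) + (57/23)*6 = (3 + √11994) + 342/23 = 411/23 + √11994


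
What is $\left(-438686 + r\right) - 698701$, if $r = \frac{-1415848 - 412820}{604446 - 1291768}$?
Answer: $- \frac{390874639473}{343661} \approx -1.1374 \cdot 10^{6}$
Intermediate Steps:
$r = \frac{914334}{343661}$ ($r = - \frac{1828668}{-687322} = \left(-1828668\right) \left(- \frac{1}{687322}\right) = \frac{914334}{343661} \approx 2.6606$)
$\left(-438686 + r\right) - 698701 = \left(-438686 + \frac{914334}{343661}\right) - 698701 = - \frac{150758355112}{343661} - 698701 = - \frac{390874639473}{343661}$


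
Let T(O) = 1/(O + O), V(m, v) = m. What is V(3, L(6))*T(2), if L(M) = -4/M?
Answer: ¾ ≈ 0.75000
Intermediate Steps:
T(O) = 1/(2*O)
V(3, L(6))*T(2) = 3*((½)/2) = 3*((½)*(½)) = 3*(¼) = ¾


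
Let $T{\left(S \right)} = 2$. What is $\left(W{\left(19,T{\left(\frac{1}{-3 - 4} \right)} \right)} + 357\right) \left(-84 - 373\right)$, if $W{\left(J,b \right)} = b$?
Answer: $-164063$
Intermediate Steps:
$\left(W{\left(19,T{\left(\frac{1}{-3 - 4} \right)} \right)} + 357\right) \left(-84 - 373\right) = \left(2 + 357\right) \left(-84 - 373\right) = 359 \left(-457\right) = -164063$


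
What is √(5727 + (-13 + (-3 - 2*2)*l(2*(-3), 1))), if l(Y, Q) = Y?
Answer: 2*√1439 ≈ 75.868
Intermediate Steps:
√(5727 + (-13 + (-3 - 2*2)*l(2*(-3), 1))) = √(5727 + (-13 + (-3 - 2*2)*(2*(-3)))) = √(5727 + (-13 + (-3 - 4)*(-6))) = √(5727 + (-13 - 7*(-6))) = √(5727 + (-13 + 42)) = √(5727 + 29) = √5756 = 2*√1439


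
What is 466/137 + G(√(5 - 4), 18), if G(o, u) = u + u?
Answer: 5398/137 ≈ 39.401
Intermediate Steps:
G(o, u) = 2*u
466/137 + G(√(5 - 4), 18) = 466/137 + 2*18 = 466*(1/137) + 36 = 466/137 + 36 = 5398/137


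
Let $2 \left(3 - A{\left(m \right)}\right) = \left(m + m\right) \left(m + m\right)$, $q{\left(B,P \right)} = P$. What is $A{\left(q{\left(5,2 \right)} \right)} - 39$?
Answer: $-44$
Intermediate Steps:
$A{\left(m \right)} = 3 - 2 m^{2}$ ($A{\left(m \right)} = 3 - \frac{\left(m + m\right) \left(m + m\right)}{2} = 3 - \frac{2 m 2 m}{2} = 3 - \frac{4 m^{2}}{2} = 3 - 2 m^{2}$)
$A{\left(q{\left(5,2 \right)} \right)} - 39 = \left(3 - 2 \cdot 2^{2}\right) - 39 = \left(3 - 8\right) - 39 = -5 - 39 = -44$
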